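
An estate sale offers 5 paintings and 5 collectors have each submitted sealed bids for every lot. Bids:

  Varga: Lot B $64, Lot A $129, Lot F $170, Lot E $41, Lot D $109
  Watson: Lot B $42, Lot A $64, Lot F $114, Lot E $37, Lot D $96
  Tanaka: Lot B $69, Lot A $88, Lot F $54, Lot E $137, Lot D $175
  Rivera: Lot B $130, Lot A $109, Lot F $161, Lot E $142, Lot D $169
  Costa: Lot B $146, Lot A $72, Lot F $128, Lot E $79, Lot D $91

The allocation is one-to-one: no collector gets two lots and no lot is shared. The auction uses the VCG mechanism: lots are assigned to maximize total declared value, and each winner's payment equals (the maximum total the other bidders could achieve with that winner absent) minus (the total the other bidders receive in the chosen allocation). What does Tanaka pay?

Tanaka pays $27.

Efficient allocation: Varga→Lot A ($129), Watson→Lot F ($114), Tanaka→Lot D ($175), Rivera→Lot E ($142), Costa→Lot B ($146); total welfare W = $706.
Tanaka receives Lot D at value $175, so the others get W − 175 = $531.
Without Tanaka: best allocation of the remaining 4 bidders over all 5 lots is Varga→Lot A ($129), Watson→Lot F ($114), Rivera→Lot D ($169), Costa→Lot B ($146), total $558.
VCG payment = (others' best without Tanaka) − (others' welfare with Tanaka) = 558 − 531 = $27.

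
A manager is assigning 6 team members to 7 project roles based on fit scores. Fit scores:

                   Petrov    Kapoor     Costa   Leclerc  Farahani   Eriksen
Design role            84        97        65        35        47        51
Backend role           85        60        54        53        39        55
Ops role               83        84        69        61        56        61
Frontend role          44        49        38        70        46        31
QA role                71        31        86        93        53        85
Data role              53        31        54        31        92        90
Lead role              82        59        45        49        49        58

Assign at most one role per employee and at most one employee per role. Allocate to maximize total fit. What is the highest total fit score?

Optimal: Petrov→Backend role (85 pts), Kapoor→Design role (97 pts), Costa→Ops role (69 pts), Leclerc→Frontend role (70 pts), Farahani→Data role (92 pts), Eriksen→QA role (85 pts) — total 85+97+69+70+92+85 = 498 pts.
Row-greedy (each employee in turn takes its best remaining role) gives 491 pts, worse by 7.
Every other assignment is strictly worse.

Max total: 498 pts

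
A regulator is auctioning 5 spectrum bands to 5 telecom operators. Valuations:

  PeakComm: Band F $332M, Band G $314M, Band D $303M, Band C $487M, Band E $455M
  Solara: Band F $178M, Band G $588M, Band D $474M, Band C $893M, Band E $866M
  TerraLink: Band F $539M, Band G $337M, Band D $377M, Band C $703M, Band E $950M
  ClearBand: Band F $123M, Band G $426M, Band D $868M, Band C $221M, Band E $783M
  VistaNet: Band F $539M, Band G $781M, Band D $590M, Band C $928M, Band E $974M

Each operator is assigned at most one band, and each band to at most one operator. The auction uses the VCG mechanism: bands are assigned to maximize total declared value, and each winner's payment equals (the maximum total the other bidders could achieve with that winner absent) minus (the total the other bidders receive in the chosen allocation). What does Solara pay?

Solara pays $155M.

Efficient allocation: PeakComm→Band F ($332M), Solara→Band C ($893M), TerraLink→Band E ($950M), ClearBand→Band D ($868M), VistaNet→Band G ($781M); total welfare W = $3824M.
Solara receives Band C at value $893M, so the others get W − 893 = $2931M.
Without Solara: best allocation of the remaining 4 bidders over all 5 bands is PeakComm→Band C ($487M), TerraLink→Band E ($950M), ClearBand→Band D ($868M), VistaNet→Band G ($781M), total $3086M.
VCG payment = (others' best without Solara) − (others' welfare with Solara) = 3086 − 2931 = $155M.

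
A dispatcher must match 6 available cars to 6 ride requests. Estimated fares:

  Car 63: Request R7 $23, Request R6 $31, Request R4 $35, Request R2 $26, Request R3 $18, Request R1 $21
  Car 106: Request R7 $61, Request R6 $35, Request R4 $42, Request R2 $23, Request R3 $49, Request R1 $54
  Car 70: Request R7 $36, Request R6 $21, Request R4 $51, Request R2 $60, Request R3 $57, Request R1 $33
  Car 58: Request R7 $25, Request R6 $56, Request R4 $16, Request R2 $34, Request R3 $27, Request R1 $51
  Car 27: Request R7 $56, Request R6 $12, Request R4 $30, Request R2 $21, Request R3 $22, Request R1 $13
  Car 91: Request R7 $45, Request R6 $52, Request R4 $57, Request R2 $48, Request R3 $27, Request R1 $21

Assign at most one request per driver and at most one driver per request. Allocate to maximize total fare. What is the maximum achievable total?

Maximum total: $306

Optimal: Car 63→Request R4 ($35), Car 106→Request R1 ($54), Car 70→Request R3 ($57), Car 58→Request R6 ($56), Car 27→Request R7 ($56), Car 91→Request R2 ($48) — total 35+54+57+56+56+48 = $306.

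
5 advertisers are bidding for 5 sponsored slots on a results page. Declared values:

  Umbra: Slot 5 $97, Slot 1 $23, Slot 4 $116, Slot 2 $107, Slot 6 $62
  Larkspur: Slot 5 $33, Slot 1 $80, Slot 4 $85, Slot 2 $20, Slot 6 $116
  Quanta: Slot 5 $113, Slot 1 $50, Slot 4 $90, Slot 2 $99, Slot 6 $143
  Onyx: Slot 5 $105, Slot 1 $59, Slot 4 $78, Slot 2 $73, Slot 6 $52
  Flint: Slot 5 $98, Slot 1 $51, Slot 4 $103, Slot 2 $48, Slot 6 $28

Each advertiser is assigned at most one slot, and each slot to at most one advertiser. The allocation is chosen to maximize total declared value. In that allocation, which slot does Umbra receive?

Optimal: Umbra→Slot 2 ($107), Larkspur→Slot 1 ($80), Quanta→Slot 6 ($143), Onyx→Slot 5 ($105), Flint→Slot 4 ($103) — total 107+80+143+105+103 = $538.
Column-greedy (each slot in turn goes to its best remaining advertiser) gives $410, worse by 128.
Next-best assignment: Umbra→Slot 4, Larkspur→Slot 1, Quanta→Slot 6, Onyx→Slot 2, Flint→Slot 5 = $510.
Umbra's own top slot is Slot 4 ($116), but forcing Umbra→Slot 4 and reassigning the rest optimally gives only $510 — worse by 28.

Umbra receives Slot 2.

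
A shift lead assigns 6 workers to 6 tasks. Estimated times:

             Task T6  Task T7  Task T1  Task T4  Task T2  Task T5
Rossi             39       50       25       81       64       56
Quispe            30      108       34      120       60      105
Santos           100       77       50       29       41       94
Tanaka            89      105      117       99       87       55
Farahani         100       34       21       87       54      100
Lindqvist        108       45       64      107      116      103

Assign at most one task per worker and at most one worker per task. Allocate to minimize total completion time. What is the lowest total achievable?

Minimum total: 238 min

This is the linear assignment problem.
Optimal: Rossi→Task T1 (25 min), Quispe→Task T6 (30 min), Santos→Task T4 (29 min), Tanaka→Task T5 (55 min), Farahani→Task T2 (54 min), Lindqvist→Task T7 (45 min) — total 25+30+29+55+54+45 = 238 min.
Row-greedy (each worker in turn takes its cheapest remaining task) gives 289 min, worse by 51.
Swapping Santos↔Lindqvist (Santos→Task T7 77 min, Lindqvist→Task T4 107 min) adds 110.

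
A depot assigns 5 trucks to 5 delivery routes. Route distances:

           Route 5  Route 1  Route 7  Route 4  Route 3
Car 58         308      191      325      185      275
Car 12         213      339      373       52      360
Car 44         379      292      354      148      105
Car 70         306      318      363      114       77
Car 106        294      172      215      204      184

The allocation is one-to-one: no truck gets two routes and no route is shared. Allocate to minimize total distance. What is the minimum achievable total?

This is a one-to-one assignment (minimum-cost bipartite matching).
Optimal: Car 58→Route 1 (191 km), Car 12→Route 5 (213 km), Car 44→Route 3 (105 km), Car 70→Route 4 (114 km), Car 106→Route 7 (215 km) — total 191+213+105+114+215 = 838 km.
Min-entry greedy (repeatedly take the single cheapest remaining cell) gives 963 km, worse by 125.
Every other assignment is strictly worse.

Min total: 838 km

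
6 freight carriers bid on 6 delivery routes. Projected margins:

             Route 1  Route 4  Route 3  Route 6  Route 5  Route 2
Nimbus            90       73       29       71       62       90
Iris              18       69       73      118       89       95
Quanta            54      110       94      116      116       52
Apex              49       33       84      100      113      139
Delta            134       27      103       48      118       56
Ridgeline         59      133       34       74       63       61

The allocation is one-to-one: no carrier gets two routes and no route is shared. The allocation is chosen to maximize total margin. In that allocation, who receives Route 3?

Delta receives Route 3.

This is the linear assignment problem.
Optimal: Nimbus→Route 1 ($90k), Iris→Route 6 ($118k), Quanta→Route 5 ($116k), Apex→Route 2 ($139k), Delta→Route 3 ($103k), Ridgeline→Route 4 ($133k) — total 90+118+116+139+103+133 = $699k.
Delta's own top route is Route 1 ($134k), but forcing Delta→Route 1 and reassigning the rest optimally gives only $682k — worse by 17.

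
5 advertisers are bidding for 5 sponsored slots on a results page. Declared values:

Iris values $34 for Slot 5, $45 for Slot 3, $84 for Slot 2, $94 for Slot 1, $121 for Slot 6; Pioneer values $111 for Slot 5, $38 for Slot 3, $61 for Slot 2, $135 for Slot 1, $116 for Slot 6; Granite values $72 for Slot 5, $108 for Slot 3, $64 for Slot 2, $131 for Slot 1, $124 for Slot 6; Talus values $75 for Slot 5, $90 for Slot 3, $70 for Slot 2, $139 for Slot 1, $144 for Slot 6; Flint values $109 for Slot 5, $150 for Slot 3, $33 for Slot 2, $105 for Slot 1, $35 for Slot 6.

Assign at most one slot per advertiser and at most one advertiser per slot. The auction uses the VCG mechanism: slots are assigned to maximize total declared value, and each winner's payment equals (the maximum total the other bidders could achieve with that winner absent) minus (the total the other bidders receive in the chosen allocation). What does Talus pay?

Efficient allocation: Iris→Slot 2 ($84), Pioneer→Slot 5 ($111), Granite→Slot 1 ($131), Talus→Slot 6 ($144), Flint→Slot 3 ($150); total welfare W = $620.
Talus receives Slot 6 at value $144, so the others get W − 144 = $476.
Without Talus: best allocation of the remaining 4 bidders over all 5 slots is Iris→Slot 6 ($121), Pioneer→Slot 5 ($111), Granite→Slot 1 ($131), Flint→Slot 3 ($150), total $513.
VCG payment = (others' best without Talus) − (others' welfare with Talus) = 513 − 476 = $37.

Talus pays $37.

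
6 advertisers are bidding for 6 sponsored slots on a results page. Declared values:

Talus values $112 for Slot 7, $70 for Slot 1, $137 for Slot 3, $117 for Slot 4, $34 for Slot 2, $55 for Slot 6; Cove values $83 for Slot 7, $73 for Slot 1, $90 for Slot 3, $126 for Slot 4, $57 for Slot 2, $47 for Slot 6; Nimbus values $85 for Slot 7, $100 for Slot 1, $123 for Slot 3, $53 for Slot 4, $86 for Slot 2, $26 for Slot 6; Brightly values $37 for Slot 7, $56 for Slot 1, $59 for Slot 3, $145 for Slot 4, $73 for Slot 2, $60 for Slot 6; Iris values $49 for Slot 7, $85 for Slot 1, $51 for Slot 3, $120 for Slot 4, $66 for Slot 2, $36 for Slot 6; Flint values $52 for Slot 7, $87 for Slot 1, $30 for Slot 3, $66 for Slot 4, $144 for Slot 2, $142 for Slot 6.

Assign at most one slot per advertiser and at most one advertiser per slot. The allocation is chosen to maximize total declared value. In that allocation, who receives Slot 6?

Optimal: Talus→Slot 3 ($137), Cove→Slot 7 ($83), Nimbus→Slot 2 ($86), Brightly→Slot 4 ($145), Iris→Slot 1 ($85), Flint→Slot 6 ($142) — total 137+83+86+145+85+142 = $678.
Column-greedy (each slot in turn goes to its best remaining advertiser) gives $627, worse by 51.
Next-best assignment: Talus→Slot 3, Cove→Slot 7, Nimbus→Slot 1, Brightly→Slot 4, Iris→Slot 2, Flint→Slot 6 = $673.
Swapping Cove↔Nimbus (Cove→Slot 2 $57, Nimbus→Slot 7 $85) loses 27.
Flint's own top slot is Slot 2 ($144), but forcing Flint→Slot 2 and reassigning the rest optimally gives only $656 — worse by 22.

Flint receives Slot 6.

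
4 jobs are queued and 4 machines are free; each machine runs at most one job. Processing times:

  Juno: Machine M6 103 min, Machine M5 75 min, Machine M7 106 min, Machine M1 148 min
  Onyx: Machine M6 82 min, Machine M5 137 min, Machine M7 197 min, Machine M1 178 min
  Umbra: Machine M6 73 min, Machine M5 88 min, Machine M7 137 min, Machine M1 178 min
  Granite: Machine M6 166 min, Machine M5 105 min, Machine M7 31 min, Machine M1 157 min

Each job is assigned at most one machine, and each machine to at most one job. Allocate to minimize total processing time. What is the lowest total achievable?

Optimal: Juno→Machine M1 (148 min), Onyx→Machine M6 (82 min), Umbra→Machine M5 (88 min), Granite→Machine M7 (31 min) — total 148+82+88+31 = 349 min.
Column-greedy (each machine in turn goes to its cheapest remaining job) gives 357 min, worse by 8.
Swapping Juno↔Granite (Juno→Machine M7 106 min, Granite→Machine M1 157 min) adds 84.

Min total: 349 min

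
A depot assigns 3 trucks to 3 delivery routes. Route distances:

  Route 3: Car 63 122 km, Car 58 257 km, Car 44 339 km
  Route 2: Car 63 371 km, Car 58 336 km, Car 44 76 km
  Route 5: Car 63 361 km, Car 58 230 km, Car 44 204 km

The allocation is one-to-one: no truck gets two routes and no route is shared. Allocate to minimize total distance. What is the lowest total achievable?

Minimum total: 428 km

Optimal: Car 63→Route 3 (122 km), Car 58→Route 5 (230 km), Car 44→Route 2 (76 km) — total 122+230+76 = 428 km.
Swapping Car 63↔Car 44 (Car 63→Route 2 371 km, Car 44→Route 3 339 km) adds 512.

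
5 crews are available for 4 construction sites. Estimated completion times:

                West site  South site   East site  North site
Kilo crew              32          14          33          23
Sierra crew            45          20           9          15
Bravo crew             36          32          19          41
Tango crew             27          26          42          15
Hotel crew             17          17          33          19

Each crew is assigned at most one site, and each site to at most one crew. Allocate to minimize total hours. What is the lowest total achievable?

Min total: 55 hours

This is the linear assignment problem.
Optimal: Hotel crew→West site (17 hours), Kilo crew→South site (14 hours), Sierra crew→East site (9 hours), Tango crew→North site (15 hours) — total 17+14+9+15 = 55 hours.
Row-greedy (each crew in turn takes its cheapest remaining site) gives 74 hours, worse by 19.
Next-best assignment: Hotel crew→West site, Kilo crew→South site, Bravo crew→East site, Sierra crew→North site = 65 hours.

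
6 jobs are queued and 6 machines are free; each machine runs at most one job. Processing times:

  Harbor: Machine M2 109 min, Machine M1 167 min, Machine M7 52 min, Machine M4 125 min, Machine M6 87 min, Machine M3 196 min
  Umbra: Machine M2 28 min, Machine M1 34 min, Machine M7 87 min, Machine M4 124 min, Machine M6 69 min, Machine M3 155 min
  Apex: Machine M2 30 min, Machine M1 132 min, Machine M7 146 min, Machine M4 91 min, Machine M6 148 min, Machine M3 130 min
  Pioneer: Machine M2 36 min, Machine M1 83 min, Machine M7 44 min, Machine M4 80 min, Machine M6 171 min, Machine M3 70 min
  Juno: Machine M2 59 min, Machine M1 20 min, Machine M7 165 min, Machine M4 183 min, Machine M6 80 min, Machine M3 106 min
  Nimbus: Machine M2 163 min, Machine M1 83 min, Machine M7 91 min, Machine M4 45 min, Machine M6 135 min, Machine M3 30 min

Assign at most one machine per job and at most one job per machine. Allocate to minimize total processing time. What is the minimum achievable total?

This is a one-to-one assignment (minimum-cost bipartite matching).
Optimal: Harbor→Machine M7 (52 min), Umbra→Machine M6 (69 min), Apex→Machine M2 (30 min), Pioneer→Machine M4 (80 min), Juno→Machine M1 (20 min), Nimbus→Machine M3 (30 min) — total 52+69+30+80+20+30 = 281 min.
Min-entry greedy (repeatedly take the single cheapest remaining cell) gives 300 min, worse by 19.
Swapping Umbra↔Pioneer (Umbra→Machine M4 124 min, Pioneer→Machine M6 171 min) adds 146.

Min total: 281 min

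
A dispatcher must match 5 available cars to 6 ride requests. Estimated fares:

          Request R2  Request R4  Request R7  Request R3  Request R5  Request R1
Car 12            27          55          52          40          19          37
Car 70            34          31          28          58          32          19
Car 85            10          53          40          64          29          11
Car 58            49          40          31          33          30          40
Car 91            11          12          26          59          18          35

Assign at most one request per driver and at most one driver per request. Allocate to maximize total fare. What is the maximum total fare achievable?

Max total: $247

This is the linear assignment problem.
Optimal: Car 12→Request R7 ($52), Car 70→Request R3 ($58), Car 85→Request R4 ($53), Car 58→Request R2 ($49), Car 91→Request R1 ($35) — total 52+58+53+49+35 = $247.
Max-entry greedy (repeatedly take the single best remaining cell) gives $235, worse by 12.
Next-best assignment: Car 12→Request R7, Car 70→Request R5, Car 85→Request R4, Car 58→Request R2, Car 91→Request R3 = $245.
Checked against all permutations: $247 is optimal.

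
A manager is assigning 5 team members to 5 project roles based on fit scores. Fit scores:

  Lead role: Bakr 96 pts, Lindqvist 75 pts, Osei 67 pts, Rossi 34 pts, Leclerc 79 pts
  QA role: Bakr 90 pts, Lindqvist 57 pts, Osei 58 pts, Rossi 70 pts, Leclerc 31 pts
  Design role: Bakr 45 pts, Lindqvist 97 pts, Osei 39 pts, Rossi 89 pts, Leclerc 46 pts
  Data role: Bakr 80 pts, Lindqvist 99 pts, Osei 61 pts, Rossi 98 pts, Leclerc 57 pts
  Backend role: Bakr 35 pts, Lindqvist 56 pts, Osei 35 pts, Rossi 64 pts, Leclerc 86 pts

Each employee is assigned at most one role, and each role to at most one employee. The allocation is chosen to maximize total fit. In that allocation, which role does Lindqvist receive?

Optimal: Bakr→QA role (90 pts), Lindqvist→Design role (97 pts), Osei→Lead role (67 pts), Rossi→Data role (98 pts), Leclerc→Backend role (86 pts) — total 90+97+67+98+86 = 438 pts.
Next-best assignment: Bakr→Lead role, Lindqvist→Design role, Osei→QA role, Rossi→Data role, Leclerc→Backend role = 435 pts.
Swapping Leclerc↔Rossi (Leclerc→Data role 57 pts, Rossi→Backend role 64 pts) loses 63.
No other one-to-one assignment exceeds 438 pts.
Lindqvist's own top role is Data role (99 pts), but forcing Lindqvist→Data role and reassigning the rest optimally gives only 431 pts — worse by 7.

Lindqvist receives Design role.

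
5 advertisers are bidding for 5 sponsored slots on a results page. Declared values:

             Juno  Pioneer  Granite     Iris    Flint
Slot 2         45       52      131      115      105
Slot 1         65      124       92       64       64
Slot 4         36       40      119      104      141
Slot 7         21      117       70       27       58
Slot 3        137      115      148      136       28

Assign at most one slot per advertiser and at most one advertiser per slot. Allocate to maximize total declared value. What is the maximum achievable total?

Optimal: Juno→Slot 3 ($137), Pioneer→Slot 7 ($117), Granite→Slot 1 ($92), Iris→Slot 2 ($115), Flint→Slot 4 ($141) — total 137+117+92+115+141 = $602.
Row-greedy (each advertiser in turn takes its best remaining slot) gives $554, worse by 48.

Max total: $602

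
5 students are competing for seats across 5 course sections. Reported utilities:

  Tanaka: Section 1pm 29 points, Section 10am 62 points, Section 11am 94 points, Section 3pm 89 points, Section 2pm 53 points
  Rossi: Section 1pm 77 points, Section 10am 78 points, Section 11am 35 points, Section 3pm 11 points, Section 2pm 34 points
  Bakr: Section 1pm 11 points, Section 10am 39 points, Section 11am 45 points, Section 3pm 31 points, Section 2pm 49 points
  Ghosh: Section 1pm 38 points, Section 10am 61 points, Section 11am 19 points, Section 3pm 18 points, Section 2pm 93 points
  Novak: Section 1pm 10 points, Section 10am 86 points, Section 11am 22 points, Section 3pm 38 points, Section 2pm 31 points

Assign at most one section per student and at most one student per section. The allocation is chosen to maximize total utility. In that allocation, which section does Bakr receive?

Optimal: Tanaka→Section 3pm (89 points), Rossi→Section 1pm (77 points), Bakr→Section 11am (45 points), Ghosh→Section 2pm (93 points), Novak→Section 10am (86 points) — total 89+77+45+93+86 = 390 points.
Column-greedy (each section in turn goes to its best remaining student) gives 381 points, worse by 9.
Next-best assignment: Tanaka→Section 11am, Rossi→Section 1pm, Bakr→Section 3pm, Ghosh→Section 2pm, Novak→Section 10am = 381 points.
Bakr's own top section is Section 2pm (49 points), but forcing Bakr→Section 2pm and reassigning the rest optimally gives only 324 points — worse by 66.

Bakr receives Section 11am.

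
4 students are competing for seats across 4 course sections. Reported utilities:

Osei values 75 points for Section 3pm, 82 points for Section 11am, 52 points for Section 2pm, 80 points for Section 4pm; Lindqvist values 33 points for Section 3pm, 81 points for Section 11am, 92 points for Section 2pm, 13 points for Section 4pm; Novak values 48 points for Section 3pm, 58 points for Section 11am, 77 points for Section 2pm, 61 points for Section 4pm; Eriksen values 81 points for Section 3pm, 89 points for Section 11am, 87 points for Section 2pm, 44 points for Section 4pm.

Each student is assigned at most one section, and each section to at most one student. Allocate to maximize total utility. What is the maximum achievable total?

Optimal: Osei→Section 4pm (80 points), Lindqvist→Section 11am (81 points), Novak→Section 2pm (77 points), Eriksen→Section 3pm (81 points) — total 80+81+77+81 = 319 points.
Max-entry greedy (repeatedly take the single best remaining cell) gives 309 points, worse by 10.
Checked against all permutations: 319 points is optimal.

Max total: 319 points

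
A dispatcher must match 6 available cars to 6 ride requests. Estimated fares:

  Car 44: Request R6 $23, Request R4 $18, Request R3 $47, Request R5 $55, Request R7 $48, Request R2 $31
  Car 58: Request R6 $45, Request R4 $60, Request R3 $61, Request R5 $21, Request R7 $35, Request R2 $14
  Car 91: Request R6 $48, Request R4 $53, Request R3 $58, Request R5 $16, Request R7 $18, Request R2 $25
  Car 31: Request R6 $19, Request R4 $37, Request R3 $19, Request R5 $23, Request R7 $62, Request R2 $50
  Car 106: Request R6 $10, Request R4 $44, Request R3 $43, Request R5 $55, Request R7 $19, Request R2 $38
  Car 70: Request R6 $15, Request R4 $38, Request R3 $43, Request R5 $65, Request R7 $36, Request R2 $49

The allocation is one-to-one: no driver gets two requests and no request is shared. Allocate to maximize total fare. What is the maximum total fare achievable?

Maximum total: $321

Optimal: Car 44→Request R3 ($47), Car 58→Request R4 ($60), Car 91→Request R6 ($48), Car 31→Request R7 ($62), Car 106→Request R5 ($55), Car 70→Request R2 ($49) — total 47+60+48+62+55+49 = $321.
Row-greedy (each driver in turn takes its best remaining request) gives $284, worse by 37.
Every other assignment is strictly worse.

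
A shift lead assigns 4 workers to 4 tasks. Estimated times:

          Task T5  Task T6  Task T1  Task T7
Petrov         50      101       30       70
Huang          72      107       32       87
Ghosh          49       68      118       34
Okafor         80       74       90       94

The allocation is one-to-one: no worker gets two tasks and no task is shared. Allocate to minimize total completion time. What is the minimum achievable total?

Minimum total: 190 min

Optimal: Petrov→Task T5 (50 min), Huang→Task T1 (32 min), Ghosh→Task T7 (34 min), Okafor→Task T6 (74 min) — total 50+32+34+74 = 190 min.
Column-greedy (each task in turn goes to its cheapest remaining worker) gives 240 min, worse by 50.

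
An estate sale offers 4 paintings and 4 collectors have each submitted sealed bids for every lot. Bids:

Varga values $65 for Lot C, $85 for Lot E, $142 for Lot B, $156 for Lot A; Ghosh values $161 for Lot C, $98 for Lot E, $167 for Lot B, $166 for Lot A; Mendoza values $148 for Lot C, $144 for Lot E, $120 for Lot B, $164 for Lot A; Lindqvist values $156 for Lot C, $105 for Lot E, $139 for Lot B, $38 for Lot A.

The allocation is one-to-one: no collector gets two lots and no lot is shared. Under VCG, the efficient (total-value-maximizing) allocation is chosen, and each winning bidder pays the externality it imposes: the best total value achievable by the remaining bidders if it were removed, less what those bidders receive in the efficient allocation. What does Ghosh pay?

Ghosh pays $6.

Efficient allocation: Varga→Lot A ($156), Ghosh→Lot B ($167), Mendoza→Lot E ($144), Lindqvist→Lot C ($156); total welfare W = $623.
Ghosh receives Lot B at value $167, so the others get W − 167 = $456.
Without Ghosh: best allocation of the remaining 3 bidders over all 4 lots is Varga→Lot B ($142), Mendoza→Lot A ($164), Lindqvist→Lot C ($156), total $462.
VCG payment = (others' best without Ghosh) − (others' welfare with Ghosh) = 462 − 456 = $6.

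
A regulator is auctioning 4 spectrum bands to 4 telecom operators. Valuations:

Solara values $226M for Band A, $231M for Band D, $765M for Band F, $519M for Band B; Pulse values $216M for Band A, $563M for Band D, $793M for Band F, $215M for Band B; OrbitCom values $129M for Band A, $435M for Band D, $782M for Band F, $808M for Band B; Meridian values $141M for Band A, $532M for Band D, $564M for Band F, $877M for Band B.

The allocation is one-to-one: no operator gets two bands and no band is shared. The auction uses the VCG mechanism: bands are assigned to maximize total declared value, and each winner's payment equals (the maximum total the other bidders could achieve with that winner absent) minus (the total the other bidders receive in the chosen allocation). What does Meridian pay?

Efficient allocation: Solara→Band A ($226M), Pulse→Band D ($563M), OrbitCom→Band F ($782M), Meridian→Band B ($877M); total welfare W = $2448M.
Meridian receives Band B at value $877M, so the others get W − 877 = $1571M.
Without Meridian: best allocation of the remaining 3 bidders over all 4 bands is Solara→Band F ($765M), Pulse→Band D ($563M), OrbitCom→Band B ($808M), total $2136M.
VCG payment = (others' best without Meridian) − (others' welfare with Meridian) = 2136 − 1571 = $565M.

Meridian pays $565M.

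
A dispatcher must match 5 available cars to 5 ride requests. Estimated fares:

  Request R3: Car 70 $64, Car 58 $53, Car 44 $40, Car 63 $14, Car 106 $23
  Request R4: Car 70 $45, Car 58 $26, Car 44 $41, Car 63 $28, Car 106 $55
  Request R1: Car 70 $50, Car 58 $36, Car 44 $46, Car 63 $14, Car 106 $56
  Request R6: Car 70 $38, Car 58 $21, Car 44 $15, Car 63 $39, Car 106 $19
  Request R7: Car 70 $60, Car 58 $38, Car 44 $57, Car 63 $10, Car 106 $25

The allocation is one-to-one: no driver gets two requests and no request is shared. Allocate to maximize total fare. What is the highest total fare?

This is the linear assignment problem.
Optimal: Car 70→Request R1 ($50), Car 58→Request R3 ($53), Car 44→Request R7 ($57), Car 63→Request R6 ($39), Car 106→Request R4 ($55) — total 50+53+57+39+55 = $254.
Next-best assignment: Car 70→Request R7, Car 58→Request R3, Car 44→Request R1, Car 63→Request R6, Car 106→Request R4 = $253.

Maximum total: $254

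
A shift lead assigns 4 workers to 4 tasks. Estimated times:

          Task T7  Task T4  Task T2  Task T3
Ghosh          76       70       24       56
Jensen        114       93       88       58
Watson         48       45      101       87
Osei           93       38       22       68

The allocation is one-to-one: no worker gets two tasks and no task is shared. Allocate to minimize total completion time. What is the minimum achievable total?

Optimal: Ghosh→Task T2 (24 min), Jensen→Task T3 (58 min), Watson→Task T7 (48 min), Osei→Task T4 (38 min) — total 24+58+48+38 = 168 min.
Row-greedy (each worker in turn takes its cheapest remaining task) gives 220 min, worse by 52.
Swapping Ghosh↔Osei (Ghosh→Task T4 70 min, Osei→Task T2 22 min) adds 30.

Min total: 168 min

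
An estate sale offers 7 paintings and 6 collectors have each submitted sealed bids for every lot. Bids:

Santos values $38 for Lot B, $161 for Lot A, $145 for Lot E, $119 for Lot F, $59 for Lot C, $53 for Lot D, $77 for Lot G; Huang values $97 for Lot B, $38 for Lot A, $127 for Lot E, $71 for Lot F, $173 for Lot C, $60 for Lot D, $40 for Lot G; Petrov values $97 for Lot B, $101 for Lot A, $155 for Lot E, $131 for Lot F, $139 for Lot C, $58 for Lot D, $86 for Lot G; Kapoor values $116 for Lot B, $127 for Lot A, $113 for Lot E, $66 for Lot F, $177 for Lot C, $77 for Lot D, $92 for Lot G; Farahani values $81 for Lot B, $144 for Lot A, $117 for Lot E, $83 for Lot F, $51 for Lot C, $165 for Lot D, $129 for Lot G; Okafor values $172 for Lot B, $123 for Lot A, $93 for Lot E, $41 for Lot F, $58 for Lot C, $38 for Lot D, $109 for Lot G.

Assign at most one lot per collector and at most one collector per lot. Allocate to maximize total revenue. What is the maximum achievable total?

Max total: $933

Optimal: Santos→Lot A ($161), Huang→Lot E ($127), Petrov→Lot F ($131), Kapoor→Lot C ($177), Farahani→Lot D ($165), Okafor→Lot B ($172) — total 161+127+131+177+165+172 = $933.
Row-greedy (each collector in turn takes its best remaining lot) gives $879, worse by 54.
Next-best assignment: Santos→Lot A, Huang→Lot C, Petrov→Lot E, Kapoor→Lot G, Farahani→Lot D, Okafor→Lot B = $918.
Swapping Kapoor↔Huang (Kapoor→Lot E $113, Huang→Lot C $173) loses 18.
No other one-to-one assignment exceeds $933.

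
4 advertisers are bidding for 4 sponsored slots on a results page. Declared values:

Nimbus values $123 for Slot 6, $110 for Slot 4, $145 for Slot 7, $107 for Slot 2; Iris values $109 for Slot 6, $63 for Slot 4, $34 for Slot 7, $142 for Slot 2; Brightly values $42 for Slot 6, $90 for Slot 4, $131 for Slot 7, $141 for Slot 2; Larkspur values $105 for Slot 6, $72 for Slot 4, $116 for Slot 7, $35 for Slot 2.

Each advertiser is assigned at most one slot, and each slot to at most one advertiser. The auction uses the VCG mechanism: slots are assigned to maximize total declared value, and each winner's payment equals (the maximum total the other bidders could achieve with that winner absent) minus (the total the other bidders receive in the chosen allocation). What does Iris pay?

Efficient allocation: Nimbus→Slot 4 ($110), Iris→Slot 2 ($142), Brightly→Slot 7 ($131), Larkspur→Slot 6 ($105); total welfare W = $488.
Iris receives Slot 2 at value $142, so the others get W − 142 = $346.
Without Iris: best allocation of the remaining 3 bidders over all 4 slots is Nimbus→Slot 7 ($145), Brightly→Slot 2 ($141), Larkspur→Slot 6 ($105), total $391.
VCG payment = (others' best without Iris) − (others' welfare with Iris) = 391 − 346 = $45.

Iris pays $45.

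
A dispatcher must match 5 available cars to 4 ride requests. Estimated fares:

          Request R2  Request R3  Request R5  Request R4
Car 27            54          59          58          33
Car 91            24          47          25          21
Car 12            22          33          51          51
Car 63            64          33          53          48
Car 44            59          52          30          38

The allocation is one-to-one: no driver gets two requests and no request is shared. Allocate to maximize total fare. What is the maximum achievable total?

Max total: $225

Optimal: Car 63→Request R2 ($64), Car 44→Request R3 ($52), Car 27→Request R5 ($58), Car 12→Request R4 ($51) — total 64+52+58+51 = $225.
Column-greedy (each request in turn goes to its best remaining driver) gives $212, worse by 13.
Swapping Car 27↔Car 44 (Car 27→Request R3 $59, Car 44→Request R5 $30) loses 21.
Every other assignment is strictly worse.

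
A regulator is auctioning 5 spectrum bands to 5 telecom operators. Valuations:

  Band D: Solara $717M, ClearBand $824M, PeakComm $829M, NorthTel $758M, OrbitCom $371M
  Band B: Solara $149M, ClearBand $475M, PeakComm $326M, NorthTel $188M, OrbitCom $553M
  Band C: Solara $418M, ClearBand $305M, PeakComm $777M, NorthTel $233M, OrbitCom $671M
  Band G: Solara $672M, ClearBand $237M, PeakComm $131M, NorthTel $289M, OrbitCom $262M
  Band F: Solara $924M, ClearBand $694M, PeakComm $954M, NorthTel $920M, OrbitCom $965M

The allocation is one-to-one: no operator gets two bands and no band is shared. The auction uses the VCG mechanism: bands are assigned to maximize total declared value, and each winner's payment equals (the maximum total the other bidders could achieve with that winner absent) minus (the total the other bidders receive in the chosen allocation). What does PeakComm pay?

Efficient allocation: Solara→Band G ($672M), ClearBand→Band D ($824M), PeakComm→Band C ($777M), NorthTel→Band F ($920M), OrbitCom→Band B ($553M); total welfare W = $3746M.
PeakComm receives Band C at value $777M, so the others get W − 777 = $2969M.
Without PeakComm: best allocation of the remaining 4 bidders over all 5 bands is Solara→Band G ($672M), ClearBand→Band D ($824M), NorthTel→Band F ($920M), OrbitCom→Band C ($671M), total $3087M.
VCG payment = (others' best without PeakComm) − (others' welfare with PeakComm) = 3087 − 2969 = $118M.

PeakComm pays $118M.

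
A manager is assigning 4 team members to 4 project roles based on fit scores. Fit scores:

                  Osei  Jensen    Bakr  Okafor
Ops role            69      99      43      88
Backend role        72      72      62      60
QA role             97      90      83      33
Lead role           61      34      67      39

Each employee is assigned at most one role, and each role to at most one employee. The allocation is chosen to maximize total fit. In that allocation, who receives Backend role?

Optimal: Osei→QA role (97 pts), Jensen→Backend role (72 pts), Bakr→Lead role (67 pts), Okafor→Ops role (88 pts) — total 97+72+67+88 = 324 pts.
Max-entry greedy (repeatedly take the single best remaining cell) gives 323 pts, worse by 1.
Every other assignment is strictly worse.
Jensen's own top role is Ops role (99 pts), but forcing Jensen→Ops role and reassigning the rest optimally gives only 323 pts — worse by 1.

Jensen receives Backend role.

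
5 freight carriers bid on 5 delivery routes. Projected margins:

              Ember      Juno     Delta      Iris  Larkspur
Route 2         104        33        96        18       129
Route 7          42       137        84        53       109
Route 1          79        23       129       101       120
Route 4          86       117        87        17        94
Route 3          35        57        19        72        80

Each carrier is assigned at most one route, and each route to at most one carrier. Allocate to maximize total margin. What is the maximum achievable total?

Max total: $553k

Optimal: Ember→Route 4 ($86k), Juno→Route 7 ($137k), Delta→Route 1 ($129k), Iris→Route 3 ($72k), Larkspur→Route 2 ($129k) — total 86+137+129+72+129 = $553k.
Swapping Larkspur↔Juno (Larkspur→Route 7 $109k, Juno→Route 2 $33k) loses 124.
No other one-to-one assignment exceeds $553k.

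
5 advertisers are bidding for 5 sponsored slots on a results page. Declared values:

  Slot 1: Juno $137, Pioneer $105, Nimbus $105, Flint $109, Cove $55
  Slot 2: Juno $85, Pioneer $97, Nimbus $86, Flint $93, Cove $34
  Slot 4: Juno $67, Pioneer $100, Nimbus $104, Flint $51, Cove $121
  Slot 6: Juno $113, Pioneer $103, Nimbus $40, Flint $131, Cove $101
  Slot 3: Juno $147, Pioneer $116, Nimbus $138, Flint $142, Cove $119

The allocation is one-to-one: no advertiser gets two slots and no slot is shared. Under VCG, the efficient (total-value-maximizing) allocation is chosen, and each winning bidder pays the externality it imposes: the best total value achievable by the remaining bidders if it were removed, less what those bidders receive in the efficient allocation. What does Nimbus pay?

Nimbus pays $19.

Efficient allocation: Juno→Slot 1 ($137), Pioneer→Slot 2 ($97), Nimbus→Slot 3 ($138), Flint→Slot 6 ($131), Cove→Slot 4 ($121); total welfare W = $624.
Nimbus receives Slot 3 at value $138, so the others get W − 138 = $486.
Without Nimbus: best allocation of the remaining 4 bidders over all 5 slots is Juno→Slot 1 ($137), Pioneer→Slot 3 ($116), Flint→Slot 6 ($131), Cove→Slot 4 ($121), total $505.
VCG payment = (others' best without Nimbus) − (others' welfare with Nimbus) = 505 − 486 = $19.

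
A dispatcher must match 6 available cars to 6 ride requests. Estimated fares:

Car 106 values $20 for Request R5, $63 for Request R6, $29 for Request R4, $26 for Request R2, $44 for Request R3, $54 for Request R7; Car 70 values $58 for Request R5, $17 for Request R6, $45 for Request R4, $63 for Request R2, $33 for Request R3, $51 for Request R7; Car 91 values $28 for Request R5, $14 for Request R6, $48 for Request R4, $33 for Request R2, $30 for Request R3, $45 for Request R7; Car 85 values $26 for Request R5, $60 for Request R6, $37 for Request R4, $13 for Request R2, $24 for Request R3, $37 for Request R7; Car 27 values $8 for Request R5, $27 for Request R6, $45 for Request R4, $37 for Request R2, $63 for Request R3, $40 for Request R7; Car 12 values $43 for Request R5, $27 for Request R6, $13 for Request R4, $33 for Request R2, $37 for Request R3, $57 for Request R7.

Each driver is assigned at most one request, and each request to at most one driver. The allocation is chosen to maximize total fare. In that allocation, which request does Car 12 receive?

Car 12 receives Request R5.

Optimal: Car 106→Request R7 ($54), Car 70→Request R2 ($63), Car 91→Request R4 ($48), Car 85→Request R6 ($60), Car 27→Request R3 ($63), Car 12→Request R5 ($43) — total 54+63+48+60+63+43 = $331.
Max-entry greedy (repeatedly take the single best remaining cell) gives $320, worse by 11.
Swapping Car 91↔Car 70 (Car 91→Request R2 $33, Car 70→Request R4 $45) loses 33.
Car 12's own top request is Request R7 ($57), but forcing Car 12→Request R7 and reassigning the rest optimally gives only $320 — worse by 11.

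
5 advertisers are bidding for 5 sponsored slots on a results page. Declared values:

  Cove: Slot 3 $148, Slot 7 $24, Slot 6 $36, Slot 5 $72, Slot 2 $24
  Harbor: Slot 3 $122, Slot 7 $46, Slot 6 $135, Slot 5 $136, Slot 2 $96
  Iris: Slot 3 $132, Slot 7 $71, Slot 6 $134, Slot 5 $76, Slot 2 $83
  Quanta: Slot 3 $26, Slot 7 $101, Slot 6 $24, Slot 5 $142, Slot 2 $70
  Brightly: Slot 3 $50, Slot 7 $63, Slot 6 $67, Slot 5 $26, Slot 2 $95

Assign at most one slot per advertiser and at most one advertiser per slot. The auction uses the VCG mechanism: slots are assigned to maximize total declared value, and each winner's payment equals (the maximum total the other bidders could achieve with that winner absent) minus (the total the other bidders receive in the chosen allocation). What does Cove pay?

Cove pays $38.

Efficient allocation: Cove→Slot 3 ($148), Harbor→Slot 5 ($136), Iris→Slot 6 ($134), Quanta→Slot 7 ($101), Brightly→Slot 2 ($95); total welfare W = $614.
Cove receives Slot 3 at value $148, so the others get W − 148 = $466.
Without Cove: best allocation of the remaining 4 bidders over all 5 slots is Harbor→Slot 6 ($135), Iris→Slot 3 ($132), Quanta→Slot 5 ($142), Brightly→Slot 2 ($95), total $504.
VCG payment = (others' best without Cove) − (others' welfare with Cove) = 504 − 466 = $38.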